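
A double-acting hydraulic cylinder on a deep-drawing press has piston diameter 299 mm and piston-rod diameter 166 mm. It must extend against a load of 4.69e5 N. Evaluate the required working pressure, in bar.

P ≈ 66.8 bar

Cap-side area A_cap = π/4 × (299 mm)² = 70220 mm^2
P = F / A = 4.69e5 N / A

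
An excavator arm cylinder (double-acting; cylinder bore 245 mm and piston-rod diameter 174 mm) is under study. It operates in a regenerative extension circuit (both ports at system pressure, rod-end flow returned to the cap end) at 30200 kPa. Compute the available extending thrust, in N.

With equal pressure on both faces, forces on the annular region cancel; the net push is pressure × rod cross-section.
Rod cross-section A_rod = π/4 × (174 mm)² = 23780 mm^2
F = P × A_rod

F ≈ 7.18e5 N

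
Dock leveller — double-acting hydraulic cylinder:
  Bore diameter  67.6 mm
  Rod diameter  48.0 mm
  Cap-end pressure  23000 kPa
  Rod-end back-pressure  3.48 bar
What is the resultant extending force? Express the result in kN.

Cap-side area A_cap = π/4 × (67.6 mm)² = 3589 mm^2
Rod-side annular area A_ann = π/4 × (67.6² − 48.0²) = 1780 mm^2
Net thrust = P_cap·A_cap − P_rod·A_ann = 82.55 kN − 0.6193 kN

F ≈ 81.9 kN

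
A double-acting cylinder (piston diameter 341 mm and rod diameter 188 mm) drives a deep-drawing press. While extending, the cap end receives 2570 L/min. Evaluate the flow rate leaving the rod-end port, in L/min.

Cap-side area A_cap = π/4 × (341 mm)² = 91330 mm^2
Rod-side annular area A_ann = π/4 × (341² − 188²) = 63570 mm^2
Piston speed v = Q_in/A_cap; rod-end outflow Q_out = v × A_ann = Q_in × A_ann/A_cap.

Q_out ≈ 1790 L/min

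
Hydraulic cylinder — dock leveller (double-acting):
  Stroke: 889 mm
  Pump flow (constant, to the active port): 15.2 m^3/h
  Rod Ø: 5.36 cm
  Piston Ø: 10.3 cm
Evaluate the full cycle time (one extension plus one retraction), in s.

Cap-side area A_cap = π/4 × (10.3 cm)² = 83.32 cm^2
Rod-side annular area A_ann = π/4 × (10.3² − 5.36²) = 60.76 cm^2
t_ext = A_cap·L/Q = 1.754 s
t_ret = A_ann·L/Q = 1.279 s
t_cycle = t_ext + t_ret

t ≈ 3.03 s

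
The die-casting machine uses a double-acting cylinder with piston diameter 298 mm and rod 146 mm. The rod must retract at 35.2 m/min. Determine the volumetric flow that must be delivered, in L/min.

Q ≈ 1870 L/min

Rod-side annular area A_ann = π/4 × (298² − 146²) = 53000 mm^2
Q = A × v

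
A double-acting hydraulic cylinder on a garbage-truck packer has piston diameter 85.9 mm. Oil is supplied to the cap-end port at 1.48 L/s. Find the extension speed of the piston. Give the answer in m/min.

Cap-side area A_cap = π/4 × (85.9 mm)² = 5795 mm^2
v = Q / A

v ≈ 15.3 m/min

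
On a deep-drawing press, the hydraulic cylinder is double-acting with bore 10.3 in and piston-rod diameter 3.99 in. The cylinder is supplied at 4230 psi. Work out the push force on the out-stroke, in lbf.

Cap-side area A_cap = π/4 × (10.3 in)² = 83.32 in^2
F = P × A_cap = 4230 psi × A_cap

F ≈ 3.52e5 lbf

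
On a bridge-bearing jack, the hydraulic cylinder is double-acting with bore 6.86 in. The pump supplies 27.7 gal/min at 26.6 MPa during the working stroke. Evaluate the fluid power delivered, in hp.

W ≈ 62.3 hp

Hydraulic power = P × Q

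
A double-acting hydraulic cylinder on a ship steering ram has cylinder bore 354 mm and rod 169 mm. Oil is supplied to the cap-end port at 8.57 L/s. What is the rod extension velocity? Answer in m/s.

v ≈ 0.0871 m/s

Cap-side area A_cap = π/4 × (354 mm)² = 98420 mm^2
v = Q / A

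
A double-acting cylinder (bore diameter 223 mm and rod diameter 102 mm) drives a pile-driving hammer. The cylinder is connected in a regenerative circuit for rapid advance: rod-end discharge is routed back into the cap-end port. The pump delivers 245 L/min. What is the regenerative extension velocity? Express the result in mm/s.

In regeneration the rod-end outflow joins the pump flow into the cap end, so the net volume the pump must supply per unit advance equals the rod cross-section area.
Rod cross-section A_rod = π/4 × (102 mm)² = 8171 mm^2
v = Q_pump / A_rod

v ≈ 500 mm/s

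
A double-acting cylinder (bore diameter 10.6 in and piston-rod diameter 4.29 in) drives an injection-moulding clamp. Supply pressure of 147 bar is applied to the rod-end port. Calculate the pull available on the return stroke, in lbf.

Rod-side annular area A_ann = π/4 × (10.6² − 4.29²) = 73.79 in^2
On retraction the pressure acts on the annular area (bore minus rod).
F = P × A_ann

F ≈ 1.57e5 lbf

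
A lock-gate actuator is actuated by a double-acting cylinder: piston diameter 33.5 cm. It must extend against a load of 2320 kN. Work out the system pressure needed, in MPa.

Cap-side area A_cap = π/4 × (33.5 cm)² = 881.4 cm^2
P = F / A = 2320 kN / A

P ≈ 26.3 MPa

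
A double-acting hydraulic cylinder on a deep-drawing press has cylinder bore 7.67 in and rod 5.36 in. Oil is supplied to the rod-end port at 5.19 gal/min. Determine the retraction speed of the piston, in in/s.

Rod-side annular area A_ann = π/4 × (7.67² − 5.36²) = 23.64 in^2
Flow into the rod-end port fills the annular volume.
v = Q / A

v ≈ 0.845 in/s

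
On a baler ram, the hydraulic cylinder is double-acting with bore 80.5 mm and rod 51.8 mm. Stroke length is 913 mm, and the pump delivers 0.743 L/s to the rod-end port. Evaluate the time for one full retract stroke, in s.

Rod-side annular area A_ann = π/4 × (80.5² − 51.8²) = 2982 mm^2
Swept volume V = A × L; t = V / Q = A·L / Q

t ≈ 3.66 s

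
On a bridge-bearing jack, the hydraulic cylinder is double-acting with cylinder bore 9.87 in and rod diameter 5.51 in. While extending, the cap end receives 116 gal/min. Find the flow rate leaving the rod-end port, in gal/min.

Cap-side area A_cap = π/4 × (9.87 in)² = 76.51 in^2
Rod-side annular area A_ann = π/4 × (9.87² − 5.51²) = 52.67 in^2
Piston speed v = Q_in/A_cap; rod-end outflow Q_out = v × A_ann = Q_in × A_ann/A_cap.

Q_out ≈ 79.8 gal/min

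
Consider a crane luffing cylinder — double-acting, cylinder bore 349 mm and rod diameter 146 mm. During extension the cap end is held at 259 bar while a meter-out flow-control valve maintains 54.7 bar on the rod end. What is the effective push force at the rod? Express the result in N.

F ≈ 2.05e6 N

Cap-side area A_cap = π/4 × (349 mm)² = 95660 mm^2
Rod-side annular area A_ann = π/4 × (349² − 146²) = 78920 mm^2
Net thrust = P_cap·A_cap − P_rod·A_ann = 2.478e6 N − 4.317e5 N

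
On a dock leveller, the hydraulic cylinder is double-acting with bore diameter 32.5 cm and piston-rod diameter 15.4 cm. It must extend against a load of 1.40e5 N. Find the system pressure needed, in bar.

P ≈ 16.9 bar

Cap-side area A_cap = π/4 × (32.5 cm)² = 829.6 cm^2
P = F / A = 1.40e5 N / A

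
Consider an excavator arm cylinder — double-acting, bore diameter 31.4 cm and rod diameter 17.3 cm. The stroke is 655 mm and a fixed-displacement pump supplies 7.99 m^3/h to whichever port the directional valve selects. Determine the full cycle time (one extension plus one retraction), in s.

Cap-side area A_cap = π/4 × (31.4 cm)² = 774.4 cm^2
Rod-side annular area A_ann = π/4 × (31.4² − 17.3²) = 539.3 cm^2
t_ext = A_cap·L/Q = 22.85 s
t_ret = A_ann·L/Q = 15.92 s
t_cycle = t_ext + t_ret

t ≈ 38.8 s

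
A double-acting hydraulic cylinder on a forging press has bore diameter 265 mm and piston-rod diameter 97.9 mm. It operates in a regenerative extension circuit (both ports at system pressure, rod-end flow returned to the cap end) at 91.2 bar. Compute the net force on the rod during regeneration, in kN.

F ≈ 68.7 kN

With equal pressure on both faces, forces on the annular region cancel; the net push is pressure × rod cross-section.
Rod cross-section A_rod = π/4 × (97.9 mm)² = 7528 mm^2
F = P × A_rod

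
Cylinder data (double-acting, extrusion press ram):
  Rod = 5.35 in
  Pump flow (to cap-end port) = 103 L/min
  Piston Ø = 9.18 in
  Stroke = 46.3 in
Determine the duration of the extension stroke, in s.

Cap-side area A_cap = π/4 × (9.18 in)² = 66.19 in^2
Swept volume V = A × L; t = V / Q = A·L / Q

t ≈ 29.3 s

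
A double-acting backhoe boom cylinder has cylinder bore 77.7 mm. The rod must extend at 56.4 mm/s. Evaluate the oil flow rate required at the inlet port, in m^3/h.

Cap-side area A_cap = π/4 × (77.7 mm)² = 4742 mm^2
Q = A × v

Q ≈ 0.963 m^3/h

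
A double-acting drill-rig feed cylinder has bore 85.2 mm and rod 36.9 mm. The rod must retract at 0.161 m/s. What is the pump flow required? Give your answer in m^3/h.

Rod-side annular area A_ann = π/4 × (85.2² − 36.9²) = 4632 mm^2
Q = A × v

Q ≈ 2.68 m^3/h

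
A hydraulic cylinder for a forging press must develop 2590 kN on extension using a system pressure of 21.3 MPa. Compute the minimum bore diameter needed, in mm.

Extension force acts on the full piston face: F = P × (π/4)D².
D = √(4F / (πP)) = √(4 × 2590 kN / (π × 21.3 MPa))

D ≈ 393 mm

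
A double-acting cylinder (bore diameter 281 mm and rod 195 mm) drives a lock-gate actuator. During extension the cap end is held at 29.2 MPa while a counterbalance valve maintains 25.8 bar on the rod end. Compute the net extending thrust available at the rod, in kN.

Cap-side area A_cap = π/4 × (281 mm)² = 62020 mm^2
Rod-side annular area A_ann = π/4 × (281² − 195²) = 32150 mm^2
Net thrust = P_cap·A_cap − P_rod·A_ann = 1811 kN − 82.95 kN

F ≈ 1730 kN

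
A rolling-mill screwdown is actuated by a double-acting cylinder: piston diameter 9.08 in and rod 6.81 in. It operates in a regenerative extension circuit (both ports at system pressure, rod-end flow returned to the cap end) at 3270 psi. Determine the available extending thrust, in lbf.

With equal pressure on both faces, forces on the annular region cancel; the net push is pressure × rod cross-section.
Rod cross-section A_rod = π/4 × (6.81 in)² = 36.42 in^2
F = P × A_rod

F ≈ 1.19e5 lbf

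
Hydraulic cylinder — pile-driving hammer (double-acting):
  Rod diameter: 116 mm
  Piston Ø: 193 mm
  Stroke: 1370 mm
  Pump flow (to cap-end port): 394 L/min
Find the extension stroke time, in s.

Cap-side area A_cap = π/4 × (193 mm)² = 29260 mm^2
Swept volume V = A × L; t = V / Q = A·L / Q

t ≈ 6.10 s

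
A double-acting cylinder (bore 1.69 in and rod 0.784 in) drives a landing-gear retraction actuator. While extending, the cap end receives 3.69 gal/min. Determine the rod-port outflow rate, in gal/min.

Q_out ≈ 2.90 gal/min

Cap-side area A_cap = π/4 × (1.69 in)² = 2.243 in^2
Rod-side annular area A_ann = π/4 × (1.69² − 0.784²) = 1.760 in^2
Piston speed v = Q_in/A_cap; rod-end outflow Q_out = v × A_ann = Q_in × A_ann/A_cap.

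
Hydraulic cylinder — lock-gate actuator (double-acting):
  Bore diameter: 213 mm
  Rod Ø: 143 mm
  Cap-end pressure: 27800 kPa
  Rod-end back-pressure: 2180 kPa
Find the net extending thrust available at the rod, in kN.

F ≈ 948 kN

Cap-side area A_cap = π/4 × (213 mm)² = 35630 mm^2
Rod-side annular area A_ann = π/4 × (213² − 143²) = 19570 mm^2
Net thrust = P_cap·A_cap − P_rod·A_ann = 990.6 kN − 42.67 kN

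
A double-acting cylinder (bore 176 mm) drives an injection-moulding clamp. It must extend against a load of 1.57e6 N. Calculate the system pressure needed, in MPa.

P ≈ 64.5 MPa

Cap-side area A_cap = π/4 × (176 mm)² = 24330 mm^2
P = F / A = 1.57e6 N / A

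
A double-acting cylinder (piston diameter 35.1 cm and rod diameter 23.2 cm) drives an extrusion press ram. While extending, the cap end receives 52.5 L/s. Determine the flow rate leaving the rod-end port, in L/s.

Cap-side area A_cap = π/4 × (35.1 cm)² = 967.6 cm^2
Rod-side annular area A_ann = π/4 × (35.1² − 23.2²) = 544.9 cm^2
Piston speed v = Q_in/A_cap; rod-end outflow Q_out = v × A_ann = Q_in × A_ann/A_cap.

Q_out ≈ 29.6 L/s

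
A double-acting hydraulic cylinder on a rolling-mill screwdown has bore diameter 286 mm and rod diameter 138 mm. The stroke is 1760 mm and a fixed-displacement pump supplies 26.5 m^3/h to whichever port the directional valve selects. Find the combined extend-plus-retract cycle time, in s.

t ≈ 27.1 s

Cap-side area A_cap = π/4 × (286 mm)² = 64240 mm^2
Rod-side annular area A_ann = π/4 × (286² − 138²) = 49290 mm^2
t_ext = A_cap·L/Q = 15.36 s
t_ret = A_ann·L/Q = 11.78 s
t_cycle = t_ext + t_ret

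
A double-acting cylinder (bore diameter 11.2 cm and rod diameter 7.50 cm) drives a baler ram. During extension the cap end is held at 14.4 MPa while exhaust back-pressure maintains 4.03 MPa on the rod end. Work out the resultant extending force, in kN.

Cap-side area A_cap = π/4 × (11.2 cm)² = 98.52 cm^2
Rod-side annular area A_ann = π/4 × (11.2² − 7.50²) = 54.34 cm^2
Net thrust = P_cap·A_cap − P_rod·A_ann = 141.9 kN − 21.90 kN

F ≈ 120 kN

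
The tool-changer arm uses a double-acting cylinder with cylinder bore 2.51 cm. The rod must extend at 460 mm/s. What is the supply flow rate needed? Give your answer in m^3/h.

Q ≈ 0.819 m^3/h

Cap-side area A_cap = π/4 × (2.51 cm)² = 4.948 cm^2
Q = A × v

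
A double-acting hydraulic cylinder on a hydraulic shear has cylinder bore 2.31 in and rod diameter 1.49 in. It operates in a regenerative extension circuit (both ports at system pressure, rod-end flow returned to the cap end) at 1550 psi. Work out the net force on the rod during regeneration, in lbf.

With equal pressure on both faces, forces on the annular region cancel; the net push is pressure × rod cross-section.
Rod cross-section A_rod = π/4 × (1.49 in)² = 1.744 in^2
F = P × A_rod

F ≈ 2700 lbf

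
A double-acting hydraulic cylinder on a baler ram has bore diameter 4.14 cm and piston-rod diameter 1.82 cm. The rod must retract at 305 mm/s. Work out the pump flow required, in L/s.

Rod-side annular area A_ann = π/4 × (4.14² − 1.82²) = 10.86 cm^2
Q = A × v

Q ≈ 0.331 L/s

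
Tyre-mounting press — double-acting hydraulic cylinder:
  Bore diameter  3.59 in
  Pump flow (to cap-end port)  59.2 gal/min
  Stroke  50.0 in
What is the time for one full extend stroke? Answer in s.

t ≈ 2.22 s

Cap-side area A_cap = π/4 × (3.59 in)² = 10.12 in^2
Swept volume V = A × L; t = V / Q = A·L / Q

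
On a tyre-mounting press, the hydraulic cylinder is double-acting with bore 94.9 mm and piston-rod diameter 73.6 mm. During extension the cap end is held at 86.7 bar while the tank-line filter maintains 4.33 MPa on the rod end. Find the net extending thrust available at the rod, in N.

Cap-side area A_cap = π/4 × (94.9 mm)² = 7073 mm^2
Rod-side annular area A_ann = π/4 × (94.9² − 73.6²) = 2819 mm^2
Net thrust = P_cap·A_cap − P_rod·A_ann = 61330 N − 12210 N

F ≈ 49100 N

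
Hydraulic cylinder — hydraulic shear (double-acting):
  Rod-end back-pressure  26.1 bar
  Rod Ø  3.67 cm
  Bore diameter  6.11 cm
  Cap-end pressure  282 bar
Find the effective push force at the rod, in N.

F ≈ 77800 N

Cap-side area A_cap = π/4 × (6.11 cm)² = 29.32 cm^2
Rod-side annular area A_ann = π/4 × (6.11² − 3.67²) = 18.74 cm^2
Net thrust = P_cap·A_cap − P_rod·A_ann = 82680 N − 4892 N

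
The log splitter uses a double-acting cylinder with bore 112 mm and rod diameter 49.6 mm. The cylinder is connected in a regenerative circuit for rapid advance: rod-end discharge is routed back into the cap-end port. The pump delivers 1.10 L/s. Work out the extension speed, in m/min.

In regeneration the rod-end outflow joins the pump flow into the cap end, so the net volume the pump must supply per unit advance equals the rod cross-section area.
Rod cross-section A_rod = π/4 × (49.6 mm)² = 1932 mm^2
v = Q_pump / A_rod

v ≈ 34.2 m/min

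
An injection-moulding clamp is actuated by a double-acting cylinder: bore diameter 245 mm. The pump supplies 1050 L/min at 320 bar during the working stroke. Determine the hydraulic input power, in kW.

W ≈ 560 kW

Hydraulic power = P × Q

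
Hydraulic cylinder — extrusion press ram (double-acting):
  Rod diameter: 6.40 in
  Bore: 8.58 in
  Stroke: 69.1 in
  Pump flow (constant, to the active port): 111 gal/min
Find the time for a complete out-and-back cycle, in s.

t ≈ 13.5 s

Cap-side area A_cap = π/4 × (8.58 in)² = 57.82 in^2
Rod-side annular area A_ann = π/4 × (8.58² − 6.40²) = 25.65 in^2
t_ext = A_cap·L/Q = 9.349 s
t_ret = A_ann·L/Q = 4.147 s
t_cycle = t_ext + t_ret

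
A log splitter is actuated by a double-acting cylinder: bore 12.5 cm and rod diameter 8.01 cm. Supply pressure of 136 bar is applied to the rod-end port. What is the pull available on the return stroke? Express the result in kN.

F ≈ 98.4 kN

Rod-side annular area A_ann = π/4 × (12.5² − 8.01²) = 72.33 cm^2
On retraction the pressure acts on the annular area (bore minus rod).
F = P × A_ann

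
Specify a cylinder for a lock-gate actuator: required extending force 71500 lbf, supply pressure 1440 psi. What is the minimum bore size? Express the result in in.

Extension force acts on the full piston face: F = P × (π/4)D².
D = √(4F / (πP)) = √(4 × 71500 lbf / (π × 1440 psi))

D ≈ 7.95 in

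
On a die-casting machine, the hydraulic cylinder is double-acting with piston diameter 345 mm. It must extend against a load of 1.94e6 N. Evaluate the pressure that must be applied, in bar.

Cap-side area A_cap = π/4 × (345 mm)² = 93480 mm^2
P = F / A = 1.94e6 N / A

P ≈ 208 bar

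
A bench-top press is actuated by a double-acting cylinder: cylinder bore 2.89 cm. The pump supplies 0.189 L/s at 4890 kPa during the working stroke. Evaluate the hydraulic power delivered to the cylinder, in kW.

Hydraulic power = P × Q

W ≈ 0.924 kW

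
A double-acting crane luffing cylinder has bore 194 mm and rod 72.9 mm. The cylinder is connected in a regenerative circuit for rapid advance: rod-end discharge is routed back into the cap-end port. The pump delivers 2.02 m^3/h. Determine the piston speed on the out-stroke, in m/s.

In regeneration the rod-end outflow joins the pump flow into the cap end, so the net volume the pump must supply per unit advance equals the rod cross-section area.
Rod cross-section A_rod = π/4 × (72.9 mm)² = 4174 mm^2
v = Q_pump / A_rod

v ≈ 0.134 m/s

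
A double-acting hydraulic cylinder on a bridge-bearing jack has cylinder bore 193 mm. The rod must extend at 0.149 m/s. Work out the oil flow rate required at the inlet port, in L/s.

Cap-side area A_cap = π/4 × (193 mm)² = 29260 mm^2
Q = A × v

Q ≈ 4.36 L/s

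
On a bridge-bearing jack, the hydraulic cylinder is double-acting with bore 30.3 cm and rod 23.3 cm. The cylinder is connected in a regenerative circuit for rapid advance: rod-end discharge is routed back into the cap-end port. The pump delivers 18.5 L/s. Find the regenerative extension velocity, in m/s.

v ≈ 0.434 m/s

In regeneration the rod-end outflow joins the pump flow into the cap end, so the net volume the pump must supply per unit advance equals the rod cross-section area.
Rod cross-section A_rod = π/4 × (23.3 cm)² = 426.4 cm^2
v = Q_pump / A_rod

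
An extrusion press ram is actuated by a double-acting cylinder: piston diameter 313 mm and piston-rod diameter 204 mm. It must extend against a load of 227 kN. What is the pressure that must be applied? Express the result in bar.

P ≈ 29.5 bar

Cap-side area A_cap = π/4 × (313 mm)² = 76940 mm^2
P = F / A = 227 kN / A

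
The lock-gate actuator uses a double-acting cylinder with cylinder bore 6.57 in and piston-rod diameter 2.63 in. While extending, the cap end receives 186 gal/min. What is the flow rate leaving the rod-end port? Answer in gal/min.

Q_out ≈ 156 gal/min

Cap-side area A_cap = π/4 × (6.57 in)² = 33.90 in^2
Rod-side annular area A_ann = π/4 × (6.57² − 2.63²) = 28.47 in^2
Piston speed v = Q_in/A_cap; rod-end outflow Q_out = v × A_ann = Q_in × A_ann/A_cap.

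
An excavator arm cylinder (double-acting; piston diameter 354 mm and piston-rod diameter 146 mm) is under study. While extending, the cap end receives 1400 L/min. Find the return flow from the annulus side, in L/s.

Q_out ≈ 19.4 L/s

Cap-side area A_cap = π/4 × (354 mm)² = 98420 mm^2
Rod-side annular area A_ann = π/4 × (354² − 146²) = 81680 mm^2
Piston speed v = Q_in/A_cap; rod-end outflow Q_out = v × A_ann = Q_in × A_ann/A_cap.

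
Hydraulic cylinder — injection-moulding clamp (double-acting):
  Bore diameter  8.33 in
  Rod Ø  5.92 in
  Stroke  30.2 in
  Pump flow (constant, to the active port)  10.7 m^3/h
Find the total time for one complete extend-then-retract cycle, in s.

t ≈ 13.6 s

Cap-side area A_cap = π/4 × (8.33 in)² = 54.50 in^2
Rod-side annular area A_ann = π/4 × (8.33² − 5.92²) = 26.97 in^2
t_ext = A_cap·L/Q = 9.074 s
t_ret = A_ann·L/Q = 4.491 s
t_cycle = t_ext + t_ret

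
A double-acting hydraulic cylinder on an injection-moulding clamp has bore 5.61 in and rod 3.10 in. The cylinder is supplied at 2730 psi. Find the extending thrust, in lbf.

F ≈ 67500 lbf

Cap-side area A_cap = π/4 × (5.61 in)² = 24.72 in^2
F = P × A_cap = 2730 psi × A_cap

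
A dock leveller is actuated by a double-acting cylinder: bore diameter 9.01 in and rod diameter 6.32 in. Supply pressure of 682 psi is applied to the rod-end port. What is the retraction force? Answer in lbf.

F ≈ 22100 lbf

Rod-side annular area A_ann = π/4 × (9.01² − 6.32²) = 32.39 in^2
On retraction the pressure acts on the annular area (bore minus rod).
F = P × A_ann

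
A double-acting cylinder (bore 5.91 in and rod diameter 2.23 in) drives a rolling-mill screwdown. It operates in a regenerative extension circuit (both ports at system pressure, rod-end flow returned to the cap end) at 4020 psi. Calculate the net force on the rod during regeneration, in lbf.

F ≈ 15700 lbf

With equal pressure on both faces, forces on the annular region cancel; the net push is pressure × rod cross-section.
Rod cross-section A_rod = π/4 × (2.23 in)² = 3.906 in^2
F = P × A_rod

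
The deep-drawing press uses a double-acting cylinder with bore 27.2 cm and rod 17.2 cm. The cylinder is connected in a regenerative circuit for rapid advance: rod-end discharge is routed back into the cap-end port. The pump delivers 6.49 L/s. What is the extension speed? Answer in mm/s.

In regeneration the rod-end outflow joins the pump flow into the cap end, so the net volume the pump must supply per unit advance equals the rod cross-section area.
Rod cross-section A_rod = π/4 × (17.2 cm)² = 232.4 cm^2
v = Q_pump / A_rod

v ≈ 279 mm/s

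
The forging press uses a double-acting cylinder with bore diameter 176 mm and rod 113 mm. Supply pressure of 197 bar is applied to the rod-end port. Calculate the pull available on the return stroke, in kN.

Rod-side annular area A_ann = π/4 × (176² − 113²) = 14300 mm^2
On retraction the pressure acts on the annular area (bore minus rod).
F = P × A_ann

F ≈ 282 kN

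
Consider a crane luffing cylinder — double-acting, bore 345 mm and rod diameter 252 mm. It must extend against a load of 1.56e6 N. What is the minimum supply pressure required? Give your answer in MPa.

Cap-side area A_cap = π/4 × (345 mm)² = 93480 mm^2
P = F / A = 1.56e6 N / A

P ≈ 16.7 MPa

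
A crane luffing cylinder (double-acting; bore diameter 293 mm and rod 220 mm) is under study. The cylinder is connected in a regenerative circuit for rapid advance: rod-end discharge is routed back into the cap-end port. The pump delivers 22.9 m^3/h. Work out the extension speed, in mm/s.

v ≈ 167 mm/s

In regeneration the rod-end outflow joins the pump flow into the cap end, so the net volume the pump must supply per unit advance equals the rod cross-section area.
Rod cross-section A_rod = π/4 × (220 mm)² = 38010 mm^2
v = Q_pump / A_rod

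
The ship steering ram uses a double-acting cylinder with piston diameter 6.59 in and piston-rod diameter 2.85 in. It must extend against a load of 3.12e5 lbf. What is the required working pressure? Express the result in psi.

Cap-side area A_cap = π/4 × (6.59 in)² = 34.11 in^2
P = F / A = 3.12e5 lbf / A

P ≈ 9150 psi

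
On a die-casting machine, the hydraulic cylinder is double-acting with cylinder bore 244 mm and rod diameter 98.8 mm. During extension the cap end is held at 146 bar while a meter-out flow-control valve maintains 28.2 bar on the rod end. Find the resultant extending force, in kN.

Cap-side area A_cap = π/4 × (244 mm)² = 46760 mm^2
Rod-side annular area A_ann = π/4 × (244² − 98.8²) = 39090 mm^2
Net thrust = P_cap·A_cap − P_rod·A_ann = 682.7 kN − 110.2 kN

F ≈ 572 kN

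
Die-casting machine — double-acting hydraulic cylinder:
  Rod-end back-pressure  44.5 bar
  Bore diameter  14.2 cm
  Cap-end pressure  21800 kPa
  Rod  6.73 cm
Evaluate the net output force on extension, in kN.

F ≈ 291 kN

Cap-side area A_cap = π/4 × (14.2 cm)² = 158.4 cm^2
Rod-side annular area A_ann = π/4 × (14.2² − 6.73²) = 122.8 cm^2
Net thrust = P_cap·A_cap − P_rod·A_ann = 345.2 kN − 54.64 kN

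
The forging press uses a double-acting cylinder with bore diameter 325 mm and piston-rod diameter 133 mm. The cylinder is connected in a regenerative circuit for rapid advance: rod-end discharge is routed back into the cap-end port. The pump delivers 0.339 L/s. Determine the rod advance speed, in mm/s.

In regeneration the rod-end outflow joins the pump flow into the cap end, so the net volume the pump must supply per unit advance equals the rod cross-section area.
Rod cross-section A_rod = π/4 × (133 mm)² = 13890 mm^2
v = Q_pump / A_rod

v ≈ 24.4 mm/s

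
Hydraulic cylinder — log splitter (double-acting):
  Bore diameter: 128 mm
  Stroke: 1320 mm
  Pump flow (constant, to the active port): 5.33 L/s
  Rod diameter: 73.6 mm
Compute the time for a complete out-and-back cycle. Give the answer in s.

Cap-side area A_cap = π/4 × (128 mm)² = 12870 mm^2
Rod-side annular area A_ann = π/4 × (128² − 73.6²) = 8613 mm^2
t_ext = A_cap·L/Q = 3.187 s
t_ret = A_ann·L/Q = 2.133 s
t_cycle = t_ext + t_ret

t ≈ 5.32 s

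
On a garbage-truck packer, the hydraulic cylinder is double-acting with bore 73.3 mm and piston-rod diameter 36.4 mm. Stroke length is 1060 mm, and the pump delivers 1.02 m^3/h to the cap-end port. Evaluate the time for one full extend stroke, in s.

Cap-side area A_cap = π/4 × (73.3 mm)² = 4220 mm^2
Swept volume V = A × L; t = V / Q = A·L / Q

t ≈ 15.8 s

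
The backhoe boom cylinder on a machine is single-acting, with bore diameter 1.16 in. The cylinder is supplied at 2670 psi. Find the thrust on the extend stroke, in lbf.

F ≈ 2820 lbf

Cap-side area A_cap = π/4 × (1.16 in)² = 1.057 in^2
F = P × A_cap = 2670 psi × A_cap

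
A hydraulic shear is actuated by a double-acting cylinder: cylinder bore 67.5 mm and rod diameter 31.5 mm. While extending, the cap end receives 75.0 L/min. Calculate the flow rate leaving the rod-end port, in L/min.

Cap-side area A_cap = π/4 × (67.5 mm)² = 3578 mm^2
Rod-side annular area A_ann = π/4 × (67.5² − 31.5²) = 2799 mm^2
Piston speed v = Q_in/A_cap; rod-end outflow Q_out = v × A_ann = Q_in × A_ann/A_cap.

Q_out ≈ 58.7 L/min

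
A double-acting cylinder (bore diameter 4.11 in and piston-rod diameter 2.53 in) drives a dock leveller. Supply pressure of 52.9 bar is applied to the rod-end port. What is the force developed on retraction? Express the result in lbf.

Rod-side annular area A_ann = π/4 × (4.11² − 2.53²) = 8.240 in^2
On retraction the pressure acts on the annular area (bore minus rod).
F = P × A_ann

F ≈ 6320 lbf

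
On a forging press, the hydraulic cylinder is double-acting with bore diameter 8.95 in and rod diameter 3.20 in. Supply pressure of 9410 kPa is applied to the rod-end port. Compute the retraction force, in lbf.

F ≈ 74900 lbf

Rod-side annular area A_ann = π/4 × (8.95² − 3.20²) = 54.87 in^2
On retraction the pressure acts on the annular area (bore minus rod).
F = P × A_ann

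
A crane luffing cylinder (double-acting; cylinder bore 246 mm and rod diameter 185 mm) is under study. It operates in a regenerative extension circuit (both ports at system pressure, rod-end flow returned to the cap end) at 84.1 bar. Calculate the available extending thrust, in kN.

F ≈ 226 kN

With equal pressure on both faces, forces on the annular region cancel; the net push is pressure × rod cross-section.
Rod cross-section A_rod = π/4 × (185 mm)² = 26880 mm^2
F = P × A_rod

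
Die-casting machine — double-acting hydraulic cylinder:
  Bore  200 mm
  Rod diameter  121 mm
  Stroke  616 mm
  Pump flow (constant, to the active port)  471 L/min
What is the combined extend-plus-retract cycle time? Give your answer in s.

Cap-side area A_cap = π/4 × (200 mm)² = 31420 mm^2
Rod-side annular area A_ann = π/4 × (200² − 121²) = 19920 mm^2
t_ext = A_cap·L/Q = 2.465 s
t_ret = A_ann·L/Q = 1.563 s
t_cycle = t_ext + t_ret

t ≈ 4.03 s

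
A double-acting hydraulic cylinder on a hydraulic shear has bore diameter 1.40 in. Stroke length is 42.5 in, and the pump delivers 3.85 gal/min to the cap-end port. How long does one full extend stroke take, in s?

t ≈ 4.41 s

Cap-side area A_cap = π/4 × (1.40 in)² = 1.539 in^2
Swept volume V = A × L; t = V / Q = A·L / Q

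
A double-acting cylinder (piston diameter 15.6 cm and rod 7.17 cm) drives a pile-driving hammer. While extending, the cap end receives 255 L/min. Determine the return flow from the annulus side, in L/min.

Q_out ≈ 201 L/min

Cap-side area A_cap = π/4 × (15.6 cm)² = 191.1 cm^2
Rod-side annular area A_ann = π/4 × (15.6² − 7.17²) = 150.8 cm^2
Piston speed v = Q_in/A_cap; rod-end outflow Q_out = v × A_ann = Q_in × A_ann/A_cap.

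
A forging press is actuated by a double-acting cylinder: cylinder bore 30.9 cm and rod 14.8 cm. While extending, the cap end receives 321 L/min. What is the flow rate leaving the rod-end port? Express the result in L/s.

Q_out ≈ 4.12 L/s

Cap-side area A_cap = π/4 × (30.9 cm)² = 749.9 cm^2
Rod-side annular area A_ann = π/4 × (30.9² − 14.8²) = 577.9 cm^2
Piston speed v = Q_in/A_cap; rod-end outflow Q_out = v × A_ann = Q_in × A_ann/A_cap.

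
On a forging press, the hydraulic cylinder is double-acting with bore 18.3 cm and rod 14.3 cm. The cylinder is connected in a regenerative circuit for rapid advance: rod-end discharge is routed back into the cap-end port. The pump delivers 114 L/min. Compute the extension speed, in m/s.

In regeneration the rod-end outflow joins the pump flow into the cap end, so the net volume the pump must supply per unit advance equals the rod cross-section area.
Rod cross-section A_rod = π/4 × (14.3 cm)² = 160.6 cm^2
v = Q_pump / A_rod

v ≈ 0.118 m/s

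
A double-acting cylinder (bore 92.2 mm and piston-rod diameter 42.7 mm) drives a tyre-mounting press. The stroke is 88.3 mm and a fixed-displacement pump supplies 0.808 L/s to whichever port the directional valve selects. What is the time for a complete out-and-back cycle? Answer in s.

Cap-side area A_cap = π/4 × (92.2 mm)² = 6677 mm^2
Rod-side annular area A_ann = π/4 × (92.2² − 42.7²) = 5245 mm^2
t_ext = A_cap·L/Q = 0.7296 s
t_ret = A_ann·L/Q = 0.5731 s
t_cycle = t_ext + t_ret

t ≈ 1.30 s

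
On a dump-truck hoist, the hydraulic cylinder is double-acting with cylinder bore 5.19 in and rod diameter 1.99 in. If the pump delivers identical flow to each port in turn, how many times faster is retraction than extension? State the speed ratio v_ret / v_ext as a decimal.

v_ret/v_ext ≈ 1.17

Cap-side area A_cap = π/4 × (5.19 in)² = 21.16 in^2
Rod-side annular area A_ann = π/4 × (5.19² − 1.99²) = 18.05 in^2
For equal Q, v ∝ 1/A, so v_ret/v_ext = A_cap/A_ann.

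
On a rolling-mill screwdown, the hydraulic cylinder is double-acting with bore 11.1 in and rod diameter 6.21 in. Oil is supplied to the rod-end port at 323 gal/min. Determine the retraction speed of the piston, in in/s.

v ≈ 18.7 in/s

Rod-side annular area A_ann = π/4 × (11.1² − 6.21²) = 66.48 in^2
Flow into the rod-end port fills the annular volume.
v = Q / A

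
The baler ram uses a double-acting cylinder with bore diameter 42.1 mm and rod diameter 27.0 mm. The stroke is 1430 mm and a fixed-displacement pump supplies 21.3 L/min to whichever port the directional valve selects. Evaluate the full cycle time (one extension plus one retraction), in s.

t ≈ 8.91 s

Cap-side area A_cap = π/4 × (42.1 mm)² = 1392 mm^2
Rod-side annular area A_ann = π/4 × (42.1² − 27.0²) = 819.5 mm^2
t_ext = A_cap·L/Q = 5.607 s
t_ret = A_ann·L/Q = 3.301 s
t_cycle = t_ext + t_ret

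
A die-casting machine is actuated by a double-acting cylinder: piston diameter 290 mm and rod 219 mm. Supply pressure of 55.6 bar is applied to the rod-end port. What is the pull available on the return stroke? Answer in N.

Rod-side annular area A_ann = π/4 × (290² − 219²) = 28380 mm^2
On retraction the pressure acts on the annular area (bore minus rod).
F = P × A_ann

F ≈ 1.58e5 N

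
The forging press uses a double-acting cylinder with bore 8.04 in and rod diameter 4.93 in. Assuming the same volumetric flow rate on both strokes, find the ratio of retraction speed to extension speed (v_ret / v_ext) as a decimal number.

v_ret/v_ext ≈ 1.60

Cap-side area A_cap = π/4 × (8.04 in)² = 50.77 in^2
Rod-side annular area A_ann = π/4 × (8.04² − 4.93²) = 31.68 in^2
For equal Q, v ∝ 1/A, so v_ret/v_ext = A_cap/A_ann.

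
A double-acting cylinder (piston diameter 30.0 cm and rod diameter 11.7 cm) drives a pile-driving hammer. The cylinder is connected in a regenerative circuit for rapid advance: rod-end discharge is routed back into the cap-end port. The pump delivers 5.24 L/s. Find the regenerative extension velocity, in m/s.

In regeneration the rod-end outflow joins the pump flow into the cap end, so the net volume the pump must supply per unit advance equals the rod cross-section area.
Rod cross-section A_rod = π/4 × (11.7 cm)² = 107.5 cm^2
v = Q_pump / A_rod

v ≈ 0.487 m/s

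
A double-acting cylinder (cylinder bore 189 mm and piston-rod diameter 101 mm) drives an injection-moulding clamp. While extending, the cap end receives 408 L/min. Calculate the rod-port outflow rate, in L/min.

Q_out ≈ 291 L/min

Cap-side area A_cap = π/4 × (189 mm)² = 28060 mm^2
Rod-side annular area A_ann = π/4 × (189² − 101²) = 20040 mm^2
Piston speed v = Q_in/A_cap; rod-end outflow Q_out = v × A_ann = Q_in × A_ann/A_cap.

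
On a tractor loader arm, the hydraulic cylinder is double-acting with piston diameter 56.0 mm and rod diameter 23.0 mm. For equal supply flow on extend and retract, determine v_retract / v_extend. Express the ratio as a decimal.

Cap-side area A_cap = π/4 × (56.0 mm)² = 2463 mm^2
Rod-side annular area A_ann = π/4 × (56.0² − 23.0²) = 2048 mm^2
For equal Q, v ∝ 1/A, so v_ret/v_ext = A_cap/A_ann.

v_ret/v_ext ≈ 1.20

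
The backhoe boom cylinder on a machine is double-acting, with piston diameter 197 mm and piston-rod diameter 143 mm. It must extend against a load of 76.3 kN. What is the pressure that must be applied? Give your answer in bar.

Cap-side area A_cap = π/4 × (197 mm)² = 30480 mm^2
P = F / A = 76.3 kN / A

P ≈ 25.0 bar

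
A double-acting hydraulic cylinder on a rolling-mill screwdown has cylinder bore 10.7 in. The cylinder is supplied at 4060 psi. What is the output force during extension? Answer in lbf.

Cap-side area A_cap = π/4 × (10.7 in)² = 89.92 in^2
F = P × A_cap = 4060 psi × A_cap

F ≈ 3.65e5 lbf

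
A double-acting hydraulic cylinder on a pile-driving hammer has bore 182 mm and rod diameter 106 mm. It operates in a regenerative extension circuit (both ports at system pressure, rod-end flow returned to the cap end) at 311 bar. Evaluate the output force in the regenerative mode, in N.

With equal pressure on both faces, forces on the annular region cancel; the net push is pressure × rod cross-section.
Rod cross-section A_rod = π/4 × (106 mm)² = 8825 mm^2
F = P × A_rod

F ≈ 2.74e5 N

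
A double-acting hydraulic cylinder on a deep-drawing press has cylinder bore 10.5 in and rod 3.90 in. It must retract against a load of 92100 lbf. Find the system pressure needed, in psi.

Rod-side annular area A_ann = π/4 × (10.5² − 3.90²) = 74.64 in^2
Retraction: pressure acts on the annular area.
P = F / A = 92100 lbf / A

P ≈ 1230 psi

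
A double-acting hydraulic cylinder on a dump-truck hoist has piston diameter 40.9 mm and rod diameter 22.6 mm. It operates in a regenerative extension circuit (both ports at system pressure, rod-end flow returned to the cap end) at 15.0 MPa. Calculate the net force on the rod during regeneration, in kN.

F ≈ 6.02 kN

With equal pressure on both faces, forces on the annular region cancel; the net push is pressure × rod cross-section.
Rod cross-section A_rod = π/4 × (22.6 mm)² = 401.1 mm^2
F = P × A_rod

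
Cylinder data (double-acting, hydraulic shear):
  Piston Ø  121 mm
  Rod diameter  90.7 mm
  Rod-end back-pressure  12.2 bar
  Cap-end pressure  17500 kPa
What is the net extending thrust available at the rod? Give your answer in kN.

Cap-side area A_cap = π/4 × (121 mm)² = 11500 mm^2
Rod-side annular area A_ann = π/4 × (121² − 90.7²) = 5038 mm^2
Net thrust = P_cap·A_cap − P_rod·A_ann = 201.2 kN − 6.146 kN

F ≈ 195 kN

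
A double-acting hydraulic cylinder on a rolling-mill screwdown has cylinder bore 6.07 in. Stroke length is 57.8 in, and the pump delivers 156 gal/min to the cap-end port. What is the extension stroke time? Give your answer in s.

Cap-side area A_cap = π/4 × (6.07 in)² = 28.94 in^2
Swept volume V = A × L; t = V / Q = A·L / Q

t ≈ 2.78 s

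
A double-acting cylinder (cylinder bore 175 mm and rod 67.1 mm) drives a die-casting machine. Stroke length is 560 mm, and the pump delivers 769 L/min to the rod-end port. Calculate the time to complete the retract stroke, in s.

t ≈ 0.896 s

Rod-side annular area A_ann = π/4 × (175² − 67.1²) = 20520 mm^2
Swept volume V = A × L; t = V / Q = A·L / Q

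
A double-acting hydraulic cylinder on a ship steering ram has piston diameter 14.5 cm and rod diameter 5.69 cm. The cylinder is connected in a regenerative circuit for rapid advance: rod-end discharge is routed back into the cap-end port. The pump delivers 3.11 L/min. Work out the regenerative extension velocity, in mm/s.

In regeneration the rod-end outflow joins the pump flow into the cap end, so the net volume the pump must supply per unit advance equals the rod cross-section area.
Rod cross-section A_rod = π/4 × (5.69 cm)² = 25.43 cm^2
v = Q_pump / A_rod

v ≈ 20.4 mm/s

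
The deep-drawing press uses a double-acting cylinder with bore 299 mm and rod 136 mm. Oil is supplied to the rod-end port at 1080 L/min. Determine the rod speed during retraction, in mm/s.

Rod-side annular area A_ann = π/4 × (299² − 136²) = 55690 mm^2
Flow into the rod-end port fills the annular volume.
v = Q / A

v ≈ 323 mm/s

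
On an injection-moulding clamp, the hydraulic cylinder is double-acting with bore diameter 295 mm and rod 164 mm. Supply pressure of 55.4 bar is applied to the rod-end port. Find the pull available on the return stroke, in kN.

F ≈ 262 kN

Rod-side annular area A_ann = π/4 × (295² − 164²) = 47230 mm^2
On retraction the pressure acts on the annular area (bore minus rod).
F = P × A_ann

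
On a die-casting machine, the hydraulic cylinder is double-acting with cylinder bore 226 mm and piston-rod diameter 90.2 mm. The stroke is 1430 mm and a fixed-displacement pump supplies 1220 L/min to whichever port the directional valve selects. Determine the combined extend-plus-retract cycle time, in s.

Cap-side area A_cap = π/4 × (226 mm)² = 40110 mm^2
Rod-side annular area A_ann = π/4 × (226² − 90.2²) = 33720 mm^2
t_ext = A_cap·L/Q = 2.821 s
t_ret = A_ann·L/Q = 2.372 s
t_cycle = t_ext + t_ret

t ≈ 5.19 s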